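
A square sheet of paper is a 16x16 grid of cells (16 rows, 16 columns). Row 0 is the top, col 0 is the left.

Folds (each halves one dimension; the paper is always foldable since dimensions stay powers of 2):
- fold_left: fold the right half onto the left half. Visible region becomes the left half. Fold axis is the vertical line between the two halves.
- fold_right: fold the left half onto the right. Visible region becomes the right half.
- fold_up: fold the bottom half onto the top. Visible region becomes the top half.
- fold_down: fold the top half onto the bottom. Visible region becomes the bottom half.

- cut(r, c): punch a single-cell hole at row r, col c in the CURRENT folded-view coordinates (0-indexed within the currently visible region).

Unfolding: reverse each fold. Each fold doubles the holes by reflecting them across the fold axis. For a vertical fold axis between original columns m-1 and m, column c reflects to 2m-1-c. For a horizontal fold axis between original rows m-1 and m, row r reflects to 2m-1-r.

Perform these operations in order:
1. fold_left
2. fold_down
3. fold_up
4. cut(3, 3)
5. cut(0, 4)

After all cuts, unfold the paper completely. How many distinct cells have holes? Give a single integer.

Op 1 fold_left: fold axis v@8; visible region now rows[0,16) x cols[0,8) = 16x8
Op 2 fold_down: fold axis h@8; visible region now rows[8,16) x cols[0,8) = 8x8
Op 3 fold_up: fold axis h@12; visible region now rows[8,12) x cols[0,8) = 4x8
Op 4 cut(3, 3): punch at orig (11,3); cuts so far [(11, 3)]; region rows[8,12) x cols[0,8) = 4x8
Op 5 cut(0, 4): punch at orig (8,4); cuts so far [(8, 4), (11, 3)]; region rows[8,12) x cols[0,8) = 4x8
Unfold 1 (reflect across h@12): 4 holes -> [(8, 4), (11, 3), (12, 3), (15, 4)]
Unfold 2 (reflect across h@8): 8 holes -> [(0, 4), (3, 3), (4, 3), (7, 4), (8, 4), (11, 3), (12, 3), (15, 4)]
Unfold 3 (reflect across v@8): 16 holes -> [(0, 4), (0, 11), (3, 3), (3, 12), (4, 3), (4, 12), (7, 4), (7, 11), (8, 4), (8, 11), (11, 3), (11, 12), (12, 3), (12, 12), (15, 4), (15, 11)]

Answer: 16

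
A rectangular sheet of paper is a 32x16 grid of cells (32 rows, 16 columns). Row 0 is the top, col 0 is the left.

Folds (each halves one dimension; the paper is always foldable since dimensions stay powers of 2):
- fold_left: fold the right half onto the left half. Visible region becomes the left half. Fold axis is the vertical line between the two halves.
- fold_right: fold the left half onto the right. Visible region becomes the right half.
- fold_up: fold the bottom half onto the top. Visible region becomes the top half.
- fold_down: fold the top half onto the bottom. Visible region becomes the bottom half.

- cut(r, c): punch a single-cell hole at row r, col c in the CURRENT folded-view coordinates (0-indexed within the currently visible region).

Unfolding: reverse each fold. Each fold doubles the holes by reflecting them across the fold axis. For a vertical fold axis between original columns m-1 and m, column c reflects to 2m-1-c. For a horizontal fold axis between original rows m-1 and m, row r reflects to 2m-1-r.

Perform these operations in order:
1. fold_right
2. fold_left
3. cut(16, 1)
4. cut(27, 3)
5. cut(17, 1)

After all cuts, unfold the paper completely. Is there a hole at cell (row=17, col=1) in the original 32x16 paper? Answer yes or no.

Op 1 fold_right: fold axis v@8; visible region now rows[0,32) x cols[8,16) = 32x8
Op 2 fold_left: fold axis v@12; visible region now rows[0,32) x cols[8,12) = 32x4
Op 3 cut(16, 1): punch at orig (16,9); cuts so far [(16, 9)]; region rows[0,32) x cols[8,12) = 32x4
Op 4 cut(27, 3): punch at orig (27,11); cuts so far [(16, 9), (27, 11)]; region rows[0,32) x cols[8,12) = 32x4
Op 5 cut(17, 1): punch at orig (17,9); cuts so far [(16, 9), (17, 9), (27, 11)]; region rows[0,32) x cols[8,12) = 32x4
Unfold 1 (reflect across v@12): 6 holes -> [(16, 9), (16, 14), (17, 9), (17, 14), (27, 11), (27, 12)]
Unfold 2 (reflect across v@8): 12 holes -> [(16, 1), (16, 6), (16, 9), (16, 14), (17, 1), (17, 6), (17, 9), (17, 14), (27, 3), (27, 4), (27, 11), (27, 12)]
Holes: [(16, 1), (16, 6), (16, 9), (16, 14), (17, 1), (17, 6), (17, 9), (17, 14), (27, 3), (27, 4), (27, 11), (27, 12)]

Answer: yes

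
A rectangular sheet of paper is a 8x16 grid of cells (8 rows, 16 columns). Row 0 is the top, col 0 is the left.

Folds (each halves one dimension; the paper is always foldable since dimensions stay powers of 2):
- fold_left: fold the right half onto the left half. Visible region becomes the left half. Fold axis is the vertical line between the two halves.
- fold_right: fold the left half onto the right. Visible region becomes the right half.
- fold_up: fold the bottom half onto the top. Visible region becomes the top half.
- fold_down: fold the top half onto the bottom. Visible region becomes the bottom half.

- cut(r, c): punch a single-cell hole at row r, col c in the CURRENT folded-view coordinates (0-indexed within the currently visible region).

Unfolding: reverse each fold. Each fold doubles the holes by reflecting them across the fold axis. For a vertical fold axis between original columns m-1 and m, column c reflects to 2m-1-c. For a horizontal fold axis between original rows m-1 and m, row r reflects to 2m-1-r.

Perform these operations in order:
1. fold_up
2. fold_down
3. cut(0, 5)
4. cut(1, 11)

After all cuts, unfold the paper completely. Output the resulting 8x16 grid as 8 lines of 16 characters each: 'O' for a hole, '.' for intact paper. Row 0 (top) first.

Op 1 fold_up: fold axis h@4; visible region now rows[0,4) x cols[0,16) = 4x16
Op 2 fold_down: fold axis h@2; visible region now rows[2,4) x cols[0,16) = 2x16
Op 3 cut(0, 5): punch at orig (2,5); cuts so far [(2, 5)]; region rows[2,4) x cols[0,16) = 2x16
Op 4 cut(1, 11): punch at orig (3,11); cuts so far [(2, 5), (3, 11)]; region rows[2,4) x cols[0,16) = 2x16
Unfold 1 (reflect across h@2): 4 holes -> [(0, 11), (1, 5), (2, 5), (3, 11)]
Unfold 2 (reflect across h@4): 8 holes -> [(0, 11), (1, 5), (2, 5), (3, 11), (4, 11), (5, 5), (6, 5), (7, 11)]

Answer: ...........O....
.....O..........
.....O..........
...........O....
...........O....
.....O..........
.....O..........
...........O....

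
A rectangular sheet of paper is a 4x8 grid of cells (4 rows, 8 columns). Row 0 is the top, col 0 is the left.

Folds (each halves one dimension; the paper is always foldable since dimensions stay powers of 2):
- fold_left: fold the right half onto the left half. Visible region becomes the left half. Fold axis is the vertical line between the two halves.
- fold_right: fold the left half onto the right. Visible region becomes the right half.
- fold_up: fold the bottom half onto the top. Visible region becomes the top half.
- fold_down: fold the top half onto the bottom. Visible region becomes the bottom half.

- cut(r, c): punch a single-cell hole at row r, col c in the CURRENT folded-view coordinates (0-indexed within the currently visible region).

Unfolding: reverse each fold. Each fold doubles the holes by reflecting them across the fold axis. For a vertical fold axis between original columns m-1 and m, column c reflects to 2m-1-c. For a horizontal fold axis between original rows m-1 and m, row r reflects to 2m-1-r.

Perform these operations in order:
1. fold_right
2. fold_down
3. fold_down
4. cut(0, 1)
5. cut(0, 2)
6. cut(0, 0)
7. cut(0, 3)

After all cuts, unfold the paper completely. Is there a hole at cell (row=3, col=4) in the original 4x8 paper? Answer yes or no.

Answer: yes

Derivation:
Op 1 fold_right: fold axis v@4; visible region now rows[0,4) x cols[4,8) = 4x4
Op 2 fold_down: fold axis h@2; visible region now rows[2,4) x cols[4,8) = 2x4
Op 3 fold_down: fold axis h@3; visible region now rows[3,4) x cols[4,8) = 1x4
Op 4 cut(0, 1): punch at orig (3,5); cuts so far [(3, 5)]; region rows[3,4) x cols[4,8) = 1x4
Op 5 cut(0, 2): punch at orig (3,6); cuts so far [(3, 5), (3, 6)]; region rows[3,4) x cols[4,8) = 1x4
Op 6 cut(0, 0): punch at orig (3,4); cuts so far [(3, 4), (3, 5), (3, 6)]; region rows[3,4) x cols[4,8) = 1x4
Op 7 cut(0, 3): punch at orig (3,7); cuts so far [(3, 4), (3, 5), (3, 6), (3, 7)]; region rows[3,4) x cols[4,8) = 1x4
Unfold 1 (reflect across h@3): 8 holes -> [(2, 4), (2, 5), (2, 6), (2, 7), (3, 4), (3, 5), (3, 6), (3, 7)]
Unfold 2 (reflect across h@2): 16 holes -> [(0, 4), (0, 5), (0, 6), (0, 7), (1, 4), (1, 5), (1, 6), (1, 7), (2, 4), (2, 5), (2, 6), (2, 7), (3, 4), (3, 5), (3, 6), (3, 7)]
Unfold 3 (reflect across v@4): 32 holes -> [(0, 0), (0, 1), (0, 2), (0, 3), (0, 4), (0, 5), (0, 6), (0, 7), (1, 0), (1, 1), (1, 2), (1, 3), (1, 4), (1, 5), (1, 6), (1, 7), (2, 0), (2, 1), (2, 2), (2, 3), (2, 4), (2, 5), (2, 6), (2, 7), (3, 0), (3, 1), (3, 2), (3, 3), (3, 4), (3, 5), (3, 6), (3, 7)]
Holes: [(0, 0), (0, 1), (0, 2), (0, 3), (0, 4), (0, 5), (0, 6), (0, 7), (1, 0), (1, 1), (1, 2), (1, 3), (1, 4), (1, 5), (1, 6), (1, 7), (2, 0), (2, 1), (2, 2), (2, 3), (2, 4), (2, 5), (2, 6), (2, 7), (3, 0), (3, 1), (3, 2), (3, 3), (3, 4), (3, 5), (3, 6), (3, 7)]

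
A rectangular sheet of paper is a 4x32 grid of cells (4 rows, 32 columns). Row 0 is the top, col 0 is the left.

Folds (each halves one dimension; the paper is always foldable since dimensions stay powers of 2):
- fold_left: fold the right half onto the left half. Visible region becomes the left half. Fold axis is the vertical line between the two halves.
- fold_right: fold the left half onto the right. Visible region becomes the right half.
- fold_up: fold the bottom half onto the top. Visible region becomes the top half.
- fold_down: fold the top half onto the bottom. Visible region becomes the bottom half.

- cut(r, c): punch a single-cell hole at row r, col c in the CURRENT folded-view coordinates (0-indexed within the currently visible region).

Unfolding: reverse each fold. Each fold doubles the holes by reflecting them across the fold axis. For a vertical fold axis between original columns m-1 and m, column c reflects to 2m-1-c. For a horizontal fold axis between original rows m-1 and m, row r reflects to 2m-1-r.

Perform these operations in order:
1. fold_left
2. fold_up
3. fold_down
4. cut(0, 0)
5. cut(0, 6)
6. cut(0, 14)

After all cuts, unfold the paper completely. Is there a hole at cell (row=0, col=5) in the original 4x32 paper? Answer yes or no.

Op 1 fold_left: fold axis v@16; visible region now rows[0,4) x cols[0,16) = 4x16
Op 2 fold_up: fold axis h@2; visible region now rows[0,2) x cols[0,16) = 2x16
Op 3 fold_down: fold axis h@1; visible region now rows[1,2) x cols[0,16) = 1x16
Op 4 cut(0, 0): punch at orig (1,0); cuts so far [(1, 0)]; region rows[1,2) x cols[0,16) = 1x16
Op 5 cut(0, 6): punch at orig (1,6); cuts so far [(1, 0), (1, 6)]; region rows[1,2) x cols[0,16) = 1x16
Op 6 cut(0, 14): punch at orig (1,14); cuts so far [(1, 0), (1, 6), (1, 14)]; region rows[1,2) x cols[0,16) = 1x16
Unfold 1 (reflect across h@1): 6 holes -> [(0, 0), (0, 6), (0, 14), (1, 0), (1, 6), (1, 14)]
Unfold 2 (reflect across h@2): 12 holes -> [(0, 0), (0, 6), (0, 14), (1, 0), (1, 6), (1, 14), (2, 0), (2, 6), (2, 14), (3, 0), (3, 6), (3, 14)]
Unfold 3 (reflect across v@16): 24 holes -> [(0, 0), (0, 6), (0, 14), (0, 17), (0, 25), (0, 31), (1, 0), (1, 6), (1, 14), (1, 17), (1, 25), (1, 31), (2, 0), (2, 6), (2, 14), (2, 17), (2, 25), (2, 31), (3, 0), (3, 6), (3, 14), (3, 17), (3, 25), (3, 31)]
Holes: [(0, 0), (0, 6), (0, 14), (0, 17), (0, 25), (0, 31), (1, 0), (1, 6), (1, 14), (1, 17), (1, 25), (1, 31), (2, 0), (2, 6), (2, 14), (2, 17), (2, 25), (2, 31), (3, 0), (3, 6), (3, 14), (3, 17), (3, 25), (3, 31)]

Answer: no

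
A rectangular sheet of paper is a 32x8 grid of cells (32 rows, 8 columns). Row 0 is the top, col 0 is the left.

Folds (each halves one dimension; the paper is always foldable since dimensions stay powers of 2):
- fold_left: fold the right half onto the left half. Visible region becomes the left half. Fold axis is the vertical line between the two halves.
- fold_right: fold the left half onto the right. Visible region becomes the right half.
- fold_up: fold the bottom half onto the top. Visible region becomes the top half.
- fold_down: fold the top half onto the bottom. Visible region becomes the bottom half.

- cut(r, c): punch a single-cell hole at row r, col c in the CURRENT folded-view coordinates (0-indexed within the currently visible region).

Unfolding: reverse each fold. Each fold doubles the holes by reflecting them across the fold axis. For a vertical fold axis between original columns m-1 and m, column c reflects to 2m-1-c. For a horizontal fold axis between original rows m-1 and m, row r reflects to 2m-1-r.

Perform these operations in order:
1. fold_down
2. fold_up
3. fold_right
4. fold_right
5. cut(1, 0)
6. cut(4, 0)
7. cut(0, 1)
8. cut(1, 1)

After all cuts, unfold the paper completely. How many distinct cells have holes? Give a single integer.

Answer: 64

Derivation:
Op 1 fold_down: fold axis h@16; visible region now rows[16,32) x cols[0,8) = 16x8
Op 2 fold_up: fold axis h@24; visible region now rows[16,24) x cols[0,8) = 8x8
Op 3 fold_right: fold axis v@4; visible region now rows[16,24) x cols[4,8) = 8x4
Op 4 fold_right: fold axis v@6; visible region now rows[16,24) x cols[6,8) = 8x2
Op 5 cut(1, 0): punch at orig (17,6); cuts so far [(17, 6)]; region rows[16,24) x cols[6,8) = 8x2
Op 6 cut(4, 0): punch at orig (20,6); cuts so far [(17, 6), (20, 6)]; region rows[16,24) x cols[6,8) = 8x2
Op 7 cut(0, 1): punch at orig (16,7); cuts so far [(16, 7), (17, 6), (20, 6)]; region rows[16,24) x cols[6,8) = 8x2
Op 8 cut(1, 1): punch at orig (17,7); cuts so far [(16, 7), (17, 6), (17, 7), (20, 6)]; region rows[16,24) x cols[6,8) = 8x2
Unfold 1 (reflect across v@6): 8 holes -> [(16, 4), (16, 7), (17, 4), (17, 5), (17, 6), (17, 7), (20, 5), (20, 6)]
Unfold 2 (reflect across v@4): 16 holes -> [(16, 0), (16, 3), (16, 4), (16, 7), (17, 0), (17, 1), (17, 2), (17, 3), (17, 4), (17, 5), (17, 6), (17, 7), (20, 1), (20, 2), (20, 5), (20, 6)]
Unfold 3 (reflect across h@24): 32 holes -> [(16, 0), (16, 3), (16, 4), (16, 7), (17, 0), (17, 1), (17, 2), (17, 3), (17, 4), (17, 5), (17, 6), (17, 7), (20, 1), (20, 2), (20, 5), (20, 6), (27, 1), (27, 2), (27, 5), (27, 6), (30, 0), (30, 1), (30, 2), (30, 3), (30, 4), (30, 5), (30, 6), (30, 7), (31, 0), (31, 3), (31, 4), (31, 7)]
Unfold 4 (reflect across h@16): 64 holes -> [(0, 0), (0, 3), (0, 4), (0, 7), (1, 0), (1, 1), (1, 2), (1, 3), (1, 4), (1, 5), (1, 6), (1, 7), (4, 1), (4, 2), (4, 5), (4, 6), (11, 1), (11, 2), (11, 5), (11, 6), (14, 0), (14, 1), (14, 2), (14, 3), (14, 4), (14, 5), (14, 6), (14, 7), (15, 0), (15, 3), (15, 4), (15, 7), (16, 0), (16, 3), (16, 4), (16, 7), (17, 0), (17, 1), (17, 2), (17, 3), (17, 4), (17, 5), (17, 6), (17, 7), (20, 1), (20, 2), (20, 5), (20, 6), (27, 1), (27, 2), (27, 5), (27, 6), (30, 0), (30, 1), (30, 2), (30, 3), (30, 4), (30, 5), (30, 6), (30, 7), (31, 0), (31, 3), (31, 4), (31, 7)]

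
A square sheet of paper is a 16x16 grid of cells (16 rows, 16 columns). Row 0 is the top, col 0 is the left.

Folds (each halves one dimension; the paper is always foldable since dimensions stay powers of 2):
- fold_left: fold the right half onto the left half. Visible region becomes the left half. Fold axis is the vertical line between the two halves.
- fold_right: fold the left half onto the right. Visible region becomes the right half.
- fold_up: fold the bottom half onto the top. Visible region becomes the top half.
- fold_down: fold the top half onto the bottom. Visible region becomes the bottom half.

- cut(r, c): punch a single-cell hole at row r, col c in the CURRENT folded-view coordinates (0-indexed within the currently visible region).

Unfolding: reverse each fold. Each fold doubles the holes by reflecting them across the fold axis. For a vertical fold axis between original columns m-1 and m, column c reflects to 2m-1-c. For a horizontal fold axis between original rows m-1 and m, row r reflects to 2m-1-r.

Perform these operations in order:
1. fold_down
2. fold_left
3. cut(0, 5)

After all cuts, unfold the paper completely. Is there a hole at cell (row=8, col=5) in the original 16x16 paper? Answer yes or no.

Answer: yes

Derivation:
Op 1 fold_down: fold axis h@8; visible region now rows[8,16) x cols[0,16) = 8x16
Op 2 fold_left: fold axis v@8; visible region now rows[8,16) x cols[0,8) = 8x8
Op 3 cut(0, 5): punch at orig (8,5); cuts so far [(8, 5)]; region rows[8,16) x cols[0,8) = 8x8
Unfold 1 (reflect across v@8): 2 holes -> [(8, 5), (8, 10)]
Unfold 2 (reflect across h@8): 4 holes -> [(7, 5), (7, 10), (8, 5), (8, 10)]
Holes: [(7, 5), (7, 10), (8, 5), (8, 10)]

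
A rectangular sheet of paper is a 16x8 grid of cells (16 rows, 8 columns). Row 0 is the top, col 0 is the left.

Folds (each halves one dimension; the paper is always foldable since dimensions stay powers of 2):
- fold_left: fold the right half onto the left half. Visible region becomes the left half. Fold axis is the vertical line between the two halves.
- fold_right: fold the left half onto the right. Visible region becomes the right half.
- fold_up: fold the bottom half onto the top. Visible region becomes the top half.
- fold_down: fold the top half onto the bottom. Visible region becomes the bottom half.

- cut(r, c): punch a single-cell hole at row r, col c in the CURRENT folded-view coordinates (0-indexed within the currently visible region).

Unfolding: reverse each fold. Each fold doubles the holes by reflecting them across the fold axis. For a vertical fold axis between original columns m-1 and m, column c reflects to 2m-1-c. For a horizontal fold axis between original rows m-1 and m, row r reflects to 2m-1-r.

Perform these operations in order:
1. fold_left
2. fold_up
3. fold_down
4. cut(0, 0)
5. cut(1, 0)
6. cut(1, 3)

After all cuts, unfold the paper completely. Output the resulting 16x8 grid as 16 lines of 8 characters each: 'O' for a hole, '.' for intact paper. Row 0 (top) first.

Answer: ........
........
O..OO..O
O......O
O......O
O..OO..O
........
........
........
........
O..OO..O
O......O
O......O
O..OO..O
........
........

Derivation:
Op 1 fold_left: fold axis v@4; visible region now rows[0,16) x cols[0,4) = 16x4
Op 2 fold_up: fold axis h@8; visible region now rows[0,8) x cols[0,4) = 8x4
Op 3 fold_down: fold axis h@4; visible region now rows[4,8) x cols[0,4) = 4x4
Op 4 cut(0, 0): punch at orig (4,0); cuts so far [(4, 0)]; region rows[4,8) x cols[0,4) = 4x4
Op 5 cut(1, 0): punch at orig (5,0); cuts so far [(4, 0), (5, 0)]; region rows[4,8) x cols[0,4) = 4x4
Op 6 cut(1, 3): punch at orig (5,3); cuts so far [(4, 0), (5, 0), (5, 3)]; region rows[4,8) x cols[0,4) = 4x4
Unfold 1 (reflect across h@4): 6 holes -> [(2, 0), (2, 3), (3, 0), (4, 0), (5, 0), (5, 3)]
Unfold 2 (reflect across h@8): 12 holes -> [(2, 0), (2, 3), (3, 0), (4, 0), (5, 0), (5, 3), (10, 0), (10, 3), (11, 0), (12, 0), (13, 0), (13, 3)]
Unfold 3 (reflect across v@4): 24 holes -> [(2, 0), (2, 3), (2, 4), (2, 7), (3, 0), (3, 7), (4, 0), (4, 7), (5, 0), (5, 3), (5, 4), (5, 7), (10, 0), (10, 3), (10, 4), (10, 7), (11, 0), (11, 7), (12, 0), (12, 7), (13, 0), (13, 3), (13, 4), (13, 7)]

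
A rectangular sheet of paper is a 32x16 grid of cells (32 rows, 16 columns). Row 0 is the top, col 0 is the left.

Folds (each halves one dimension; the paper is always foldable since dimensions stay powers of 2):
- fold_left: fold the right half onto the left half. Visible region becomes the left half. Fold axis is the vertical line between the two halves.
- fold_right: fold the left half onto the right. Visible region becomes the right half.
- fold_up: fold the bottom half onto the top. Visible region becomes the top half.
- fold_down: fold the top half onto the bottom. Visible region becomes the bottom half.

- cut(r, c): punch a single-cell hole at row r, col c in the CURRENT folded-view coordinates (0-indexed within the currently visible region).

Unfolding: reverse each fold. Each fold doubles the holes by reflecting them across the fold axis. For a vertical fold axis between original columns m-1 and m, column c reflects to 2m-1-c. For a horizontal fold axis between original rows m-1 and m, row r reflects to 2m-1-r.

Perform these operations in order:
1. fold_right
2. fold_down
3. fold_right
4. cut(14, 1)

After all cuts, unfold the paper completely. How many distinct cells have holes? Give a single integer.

Answer: 8

Derivation:
Op 1 fold_right: fold axis v@8; visible region now rows[0,32) x cols[8,16) = 32x8
Op 2 fold_down: fold axis h@16; visible region now rows[16,32) x cols[8,16) = 16x8
Op 3 fold_right: fold axis v@12; visible region now rows[16,32) x cols[12,16) = 16x4
Op 4 cut(14, 1): punch at orig (30,13); cuts so far [(30, 13)]; region rows[16,32) x cols[12,16) = 16x4
Unfold 1 (reflect across v@12): 2 holes -> [(30, 10), (30, 13)]
Unfold 2 (reflect across h@16): 4 holes -> [(1, 10), (1, 13), (30, 10), (30, 13)]
Unfold 3 (reflect across v@8): 8 holes -> [(1, 2), (1, 5), (1, 10), (1, 13), (30, 2), (30, 5), (30, 10), (30, 13)]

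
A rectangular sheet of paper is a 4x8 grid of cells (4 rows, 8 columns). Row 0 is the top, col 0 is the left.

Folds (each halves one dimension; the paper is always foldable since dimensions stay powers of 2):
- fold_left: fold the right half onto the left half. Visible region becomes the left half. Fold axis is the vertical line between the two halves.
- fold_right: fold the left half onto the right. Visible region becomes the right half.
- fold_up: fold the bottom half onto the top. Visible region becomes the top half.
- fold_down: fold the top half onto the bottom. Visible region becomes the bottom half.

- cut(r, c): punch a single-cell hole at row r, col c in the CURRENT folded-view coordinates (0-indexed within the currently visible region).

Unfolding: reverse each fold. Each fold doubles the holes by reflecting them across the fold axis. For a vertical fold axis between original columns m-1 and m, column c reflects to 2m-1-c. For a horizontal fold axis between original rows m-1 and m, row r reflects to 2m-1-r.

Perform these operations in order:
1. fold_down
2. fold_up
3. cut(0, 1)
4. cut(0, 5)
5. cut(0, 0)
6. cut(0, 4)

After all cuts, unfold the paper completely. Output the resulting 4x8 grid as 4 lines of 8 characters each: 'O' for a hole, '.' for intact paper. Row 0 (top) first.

Answer: OO..OO..
OO..OO..
OO..OO..
OO..OO..

Derivation:
Op 1 fold_down: fold axis h@2; visible region now rows[2,4) x cols[0,8) = 2x8
Op 2 fold_up: fold axis h@3; visible region now rows[2,3) x cols[0,8) = 1x8
Op 3 cut(0, 1): punch at orig (2,1); cuts so far [(2, 1)]; region rows[2,3) x cols[0,8) = 1x8
Op 4 cut(0, 5): punch at orig (2,5); cuts so far [(2, 1), (2, 5)]; region rows[2,3) x cols[0,8) = 1x8
Op 5 cut(0, 0): punch at orig (2,0); cuts so far [(2, 0), (2, 1), (2, 5)]; region rows[2,3) x cols[0,8) = 1x8
Op 6 cut(0, 4): punch at orig (2,4); cuts so far [(2, 0), (2, 1), (2, 4), (2, 5)]; region rows[2,3) x cols[0,8) = 1x8
Unfold 1 (reflect across h@3): 8 holes -> [(2, 0), (2, 1), (2, 4), (2, 5), (3, 0), (3, 1), (3, 4), (3, 5)]
Unfold 2 (reflect across h@2): 16 holes -> [(0, 0), (0, 1), (0, 4), (0, 5), (1, 0), (1, 1), (1, 4), (1, 5), (2, 0), (2, 1), (2, 4), (2, 5), (3, 0), (3, 1), (3, 4), (3, 5)]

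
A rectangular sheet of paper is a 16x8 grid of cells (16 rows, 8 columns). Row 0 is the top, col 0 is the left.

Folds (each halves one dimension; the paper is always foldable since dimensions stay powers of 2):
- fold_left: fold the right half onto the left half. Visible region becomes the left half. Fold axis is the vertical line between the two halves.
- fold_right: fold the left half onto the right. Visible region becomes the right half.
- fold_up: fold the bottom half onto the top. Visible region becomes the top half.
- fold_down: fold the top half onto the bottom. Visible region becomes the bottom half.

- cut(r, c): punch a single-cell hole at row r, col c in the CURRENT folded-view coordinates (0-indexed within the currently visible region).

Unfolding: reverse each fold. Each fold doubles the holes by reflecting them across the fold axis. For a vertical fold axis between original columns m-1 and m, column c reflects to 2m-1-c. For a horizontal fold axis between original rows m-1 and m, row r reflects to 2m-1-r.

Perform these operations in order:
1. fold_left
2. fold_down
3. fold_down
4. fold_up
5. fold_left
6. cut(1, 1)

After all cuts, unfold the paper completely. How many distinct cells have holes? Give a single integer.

Op 1 fold_left: fold axis v@4; visible region now rows[0,16) x cols[0,4) = 16x4
Op 2 fold_down: fold axis h@8; visible region now rows[8,16) x cols[0,4) = 8x4
Op 3 fold_down: fold axis h@12; visible region now rows[12,16) x cols[0,4) = 4x4
Op 4 fold_up: fold axis h@14; visible region now rows[12,14) x cols[0,4) = 2x4
Op 5 fold_left: fold axis v@2; visible region now rows[12,14) x cols[0,2) = 2x2
Op 6 cut(1, 1): punch at orig (13,1); cuts so far [(13, 1)]; region rows[12,14) x cols[0,2) = 2x2
Unfold 1 (reflect across v@2): 2 holes -> [(13, 1), (13, 2)]
Unfold 2 (reflect across h@14): 4 holes -> [(13, 1), (13, 2), (14, 1), (14, 2)]
Unfold 3 (reflect across h@12): 8 holes -> [(9, 1), (9, 2), (10, 1), (10, 2), (13, 1), (13, 2), (14, 1), (14, 2)]
Unfold 4 (reflect across h@8): 16 holes -> [(1, 1), (1, 2), (2, 1), (2, 2), (5, 1), (5, 2), (6, 1), (6, 2), (9, 1), (9, 2), (10, 1), (10, 2), (13, 1), (13, 2), (14, 1), (14, 2)]
Unfold 5 (reflect across v@4): 32 holes -> [(1, 1), (1, 2), (1, 5), (1, 6), (2, 1), (2, 2), (2, 5), (2, 6), (5, 1), (5, 2), (5, 5), (5, 6), (6, 1), (6, 2), (6, 5), (6, 6), (9, 1), (9, 2), (9, 5), (9, 6), (10, 1), (10, 2), (10, 5), (10, 6), (13, 1), (13, 2), (13, 5), (13, 6), (14, 1), (14, 2), (14, 5), (14, 6)]

Answer: 32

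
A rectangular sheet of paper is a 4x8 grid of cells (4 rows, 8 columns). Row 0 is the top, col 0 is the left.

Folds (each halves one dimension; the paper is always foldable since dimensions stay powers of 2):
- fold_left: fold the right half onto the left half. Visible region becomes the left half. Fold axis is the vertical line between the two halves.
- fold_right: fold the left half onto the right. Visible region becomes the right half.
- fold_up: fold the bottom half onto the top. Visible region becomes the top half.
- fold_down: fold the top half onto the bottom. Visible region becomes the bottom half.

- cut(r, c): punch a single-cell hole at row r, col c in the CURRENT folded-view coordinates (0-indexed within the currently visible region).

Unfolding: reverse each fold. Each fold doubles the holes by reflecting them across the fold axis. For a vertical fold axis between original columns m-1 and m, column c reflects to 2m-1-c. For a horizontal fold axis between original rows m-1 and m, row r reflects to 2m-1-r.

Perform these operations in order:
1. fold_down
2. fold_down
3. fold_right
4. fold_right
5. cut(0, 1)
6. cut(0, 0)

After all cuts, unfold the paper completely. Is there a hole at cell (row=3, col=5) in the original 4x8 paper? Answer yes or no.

Op 1 fold_down: fold axis h@2; visible region now rows[2,4) x cols[0,8) = 2x8
Op 2 fold_down: fold axis h@3; visible region now rows[3,4) x cols[0,8) = 1x8
Op 3 fold_right: fold axis v@4; visible region now rows[3,4) x cols[4,8) = 1x4
Op 4 fold_right: fold axis v@6; visible region now rows[3,4) x cols[6,8) = 1x2
Op 5 cut(0, 1): punch at orig (3,7); cuts so far [(3, 7)]; region rows[3,4) x cols[6,8) = 1x2
Op 6 cut(0, 0): punch at orig (3,6); cuts so far [(3, 6), (3, 7)]; region rows[3,4) x cols[6,8) = 1x2
Unfold 1 (reflect across v@6): 4 holes -> [(3, 4), (3, 5), (3, 6), (3, 7)]
Unfold 2 (reflect across v@4): 8 holes -> [(3, 0), (3, 1), (3, 2), (3, 3), (3, 4), (3, 5), (3, 6), (3, 7)]
Unfold 3 (reflect across h@3): 16 holes -> [(2, 0), (2, 1), (2, 2), (2, 3), (2, 4), (2, 5), (2, 6), (2, 7), (3, 0), (3, 1), (3, 2), (3, 3), (3, 4), (3, 5), (3, 6), (3, 7)]
Unfold 4 (reflect across h@2): 32 holes -> [(0, 0), (0, 1), (0, 2), (0, 3), (0, 4), (0, 5), (0, 6), (0, 7), (1, 0), (1, 1), (1, 2), (1, 3), (1, 4), (1, 5), (1, 6), (1, 7), (2, 0), (2, 1), (2, 2), (2, 3), (2, 4), (2, 5), (2, 6), (2, 7), (3, 0), (3, 1), (3, 2), (3, 3), (3, 4), (3, 5), (3, 6), (3, 7)]
Holes: [(0, 0), (0, 1), (0, 2), (0, 3), (0, 4), (0, 5), (0, 6), (0, 7), (1, 0), (1, 1), (1, 2), (1, 3), (1, 4), (1, 5), (1, 6), (1, 7), (2, 0), (2, 1), (2, 2), (2, 3), (2, 4), (2, 5), (2, 6), (2, 7), (3, 0), (3, 1), (3, 2), (3, 3), (3, 4), (3, 5), (3, 6), (3, 7)]

Answer: yes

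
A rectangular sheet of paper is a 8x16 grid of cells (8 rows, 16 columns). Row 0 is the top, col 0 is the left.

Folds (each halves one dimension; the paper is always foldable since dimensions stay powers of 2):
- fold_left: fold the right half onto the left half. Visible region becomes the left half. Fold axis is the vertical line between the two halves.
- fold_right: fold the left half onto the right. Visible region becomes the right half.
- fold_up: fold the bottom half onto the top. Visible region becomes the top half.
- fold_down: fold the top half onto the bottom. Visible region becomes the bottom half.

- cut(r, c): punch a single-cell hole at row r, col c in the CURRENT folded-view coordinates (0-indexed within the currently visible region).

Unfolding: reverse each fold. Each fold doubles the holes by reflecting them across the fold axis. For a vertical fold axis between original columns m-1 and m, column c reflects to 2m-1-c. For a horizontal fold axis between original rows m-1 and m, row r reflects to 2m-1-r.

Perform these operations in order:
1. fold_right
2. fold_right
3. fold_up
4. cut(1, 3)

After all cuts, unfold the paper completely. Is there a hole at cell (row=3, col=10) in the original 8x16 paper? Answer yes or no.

Answer: no

Derivation:
Op 1 fold_right: fold axis v@8; visible region now rows[0,8) x cols[8,16) = 8x8
Op 2 fold_right: fold axis v@12; visible region now rows[0,8) x cols[12,16) = 8x4
Op 3 fold_up: fold axis h@4; visible region now rows[0,4) x cols[12,16) = 4x4
Op 4 cut(1, 3): punch at orig (1,15); cuts so far [(1, 15)]; region rows[0,4) x cols[12,16) = 4x4
Unfold 1 (reflect across h@4): 2 holes -> [(1, 15), (6, 15)]
Unfold 2 (reflect across v@12): 4 holes -> [(1, 8), (1, 15), (6, 8), (6, 15)]
Unfold 3 (reflect across v@8): 8 holes -> [(1, 0), (1, 7), (1, 8), (1, 15), (6, 0), (6, 7), (6, 8), (6, 15)]
Holes: [(1, 0), (1, 7), (1, 8), (1, 15), (6, 0), (6, 7), (6, 8), (6, 15)]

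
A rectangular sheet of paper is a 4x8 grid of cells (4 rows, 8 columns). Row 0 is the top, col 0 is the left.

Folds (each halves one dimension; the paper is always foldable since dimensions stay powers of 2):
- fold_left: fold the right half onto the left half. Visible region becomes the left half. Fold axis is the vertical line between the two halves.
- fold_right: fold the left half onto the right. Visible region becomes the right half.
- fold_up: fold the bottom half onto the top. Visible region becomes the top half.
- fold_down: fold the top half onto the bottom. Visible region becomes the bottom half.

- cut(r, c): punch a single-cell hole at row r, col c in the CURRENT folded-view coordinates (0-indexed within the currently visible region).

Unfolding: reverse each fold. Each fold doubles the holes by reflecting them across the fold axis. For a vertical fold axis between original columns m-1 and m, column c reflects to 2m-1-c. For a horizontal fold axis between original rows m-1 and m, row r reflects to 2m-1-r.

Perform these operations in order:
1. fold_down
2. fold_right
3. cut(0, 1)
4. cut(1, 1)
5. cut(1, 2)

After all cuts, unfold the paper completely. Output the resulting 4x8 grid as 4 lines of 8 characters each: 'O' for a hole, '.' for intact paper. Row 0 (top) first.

Op 1 fold_down: fold axis h@2; visible region now rows[2,4) x cols[0,8) = 2x8
Op 2 fold_right: fold axis v@4; visible region now rows[2,4) x cols[4,8) = 2x4
Op 3 cut(0, 1): punch at orig (2,5); cuts so far [(2, 5)]; region rows[2,4) x cols[4,8) = 2x4
Op 4 cut(1, 1): punch at orig (3,5); cuts so far [(2, 5), (3, 5)]; region rows[2,4) x cols[4,8) = 2x4
Op 5 cut(1, 2): punch at orig (3,6); cuts so far [(2, 5), (3, 5), (3, 6)]; region rows[2,4) x cols[4,8) = 2x4
Unfold 1 (reflect across v@4): 6 holes -> [(2, 2), (2, 5), (3, 1), (3, 2), (3, 5), (3, 6)]
Unfold 2 (reflect across h@2): 12 holes -> [(0, 1), (0, 2), (0, 5), (0, 6), (1, 2), (1, 5), (2, 2), (2, 5), (3, 1), (3, 2), (3, 5), (3, 6)]

Answer: .OO..OO.
..O..O..
..O..O..
.OO..OO.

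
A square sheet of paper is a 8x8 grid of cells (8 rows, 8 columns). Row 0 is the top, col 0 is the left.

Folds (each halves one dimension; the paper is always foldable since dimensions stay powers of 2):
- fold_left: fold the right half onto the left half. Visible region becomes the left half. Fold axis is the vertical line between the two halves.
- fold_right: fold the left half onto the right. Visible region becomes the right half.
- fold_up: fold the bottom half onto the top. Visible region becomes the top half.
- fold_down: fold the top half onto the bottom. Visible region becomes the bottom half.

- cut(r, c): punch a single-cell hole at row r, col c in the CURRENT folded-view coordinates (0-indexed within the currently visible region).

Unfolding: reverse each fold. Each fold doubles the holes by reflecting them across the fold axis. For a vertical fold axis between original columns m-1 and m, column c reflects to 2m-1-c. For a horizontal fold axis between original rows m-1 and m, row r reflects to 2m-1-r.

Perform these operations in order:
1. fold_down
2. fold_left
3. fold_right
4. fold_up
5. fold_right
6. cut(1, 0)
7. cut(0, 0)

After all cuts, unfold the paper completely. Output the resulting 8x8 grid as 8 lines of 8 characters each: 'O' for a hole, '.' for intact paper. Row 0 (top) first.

Op 1 fold_down: fold axis h@4; visible region now rows[4,8) x cols[0,8) = 4x8
Op 2 fold_left: fold axis v@4; visible region now rows[4,8) x cols[0,4) = 4x4
Op 3 fold_right: fold axis v@2; visible region now rows[4,8) x cols[2,4) = 4x2
Op 4 fold_up: fold axis h@6; visible region now rows[4,6) x cols[2,4) = 2x2
Op 5 fold_right: fold axis v@3; visible region now rows[4,6) x cols[3,4) = 2x1
Op 6 cut(1, 0): punch at orig (5,3); cuts so far [(5, 3)]; region rows[4,6) x cols[3,4) = 2x1
Op 7 cut(0, 0): punch at orig (4,3); cuts so far [(4, 3), (5, 3)]; region rows[4,6) x cols[3,4) = 2x1
Unfold 1 (reflect across v@3): 4 holes -> [(4, 2), (4, 3), (5, 2), (5, 3)]
Unfold 2 (reflect across h@6): 8 holes -> [(4, 2), (4, 3), (5, 2), (5, 3), (6, 2), (6, 3), (7, 2), (7, 3)]
Unfold 3 (reflect across v@2): 16 holes -> [(4, 0), (4, 1), (4, 2), (4, 3), (5, 0), (5, 1), (5, 2), (5, 3), (6, 0), (6, 1), (6, 2), (6, 3), (7, 0), (7, 1), (7, 2), (7, 3)]
Unfold 4 (reflect across v@4): 32 holes -> [(4, 0), (4, 1), (4, 2), (4, 3), (4, 4), (4, 5), (4, 6), (4, 7), (5, 0), (5, 1), (5, 2), (5, 3), (5, 4), (5, 5), (5, 6), (5, 7), (6, 0), (6, 1), (6, 2), (6, 3), (6, 4), (6, 5), (6, 6), (6, 7), (7, 0), (7, 1), (7, 2), (7, 3), (7, 4), (7, 5), (7, 6), (7, 7)]
Unfold 5 (reflect across h@4): 64 holes -> [(0, 0), (0, 1), (0, 2), (0, 3), (0, 4), (0, 5), (0, 6), (0, 7), (1, 0), (1, 1), (1, 2), (1, 3), (1, 4), (1, 5), (1, 6), (1, 7), (2, 0), (2, 1), (2, 2), (2, 3), (2, 4), (2, 5), (2, 6), (2, 7), (3, 0), (3, 1), (3, 2), (3, 3), (3, 4), (3, 5), (3, 6), (3, 7), (4, 0), (4, 1), (4, 2), (4, 3), (4, 4), (4, 5), (4, 6), (4, 7), (5, 0), (5, 1), (5, 2), (5, 3), (5, 4), (5, 5), (5, 6), (5, 7), (6, 0), (6, 1), (6, 2), (6, 3), (6, 4), (6, 5), (6, 6), (6, 7), (7, 0), (7, 1), (7, 2), (7, 3), (7, 4), (7, 5), (7, 6), (7, 7)]

Answer: OOOOOOOO
OOOOOOOO
OOOOOOOO
OOOOOOOO
OOOOOOOO
OOOOOOOO
OOOOOOOO
OOOOOOOO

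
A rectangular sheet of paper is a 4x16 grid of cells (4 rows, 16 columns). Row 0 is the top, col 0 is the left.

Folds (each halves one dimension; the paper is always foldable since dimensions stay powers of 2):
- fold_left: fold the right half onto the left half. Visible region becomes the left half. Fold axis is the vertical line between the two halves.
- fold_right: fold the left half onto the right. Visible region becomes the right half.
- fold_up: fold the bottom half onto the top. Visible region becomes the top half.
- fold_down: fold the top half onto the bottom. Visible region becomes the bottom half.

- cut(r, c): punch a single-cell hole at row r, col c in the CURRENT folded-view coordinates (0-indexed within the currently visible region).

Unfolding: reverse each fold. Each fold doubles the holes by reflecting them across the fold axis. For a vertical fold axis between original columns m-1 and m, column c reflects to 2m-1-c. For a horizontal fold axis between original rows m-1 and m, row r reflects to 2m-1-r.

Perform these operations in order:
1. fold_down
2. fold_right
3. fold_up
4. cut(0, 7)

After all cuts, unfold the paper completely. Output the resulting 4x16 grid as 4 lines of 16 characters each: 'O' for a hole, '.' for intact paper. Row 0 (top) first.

Answer: O..............O
O..............O
O..............O
O..............O

Derivation:
Op 1 fold_down: fold axis h@2; visible region now rows[2,4) x cols[0,16) = 2x16
Op 2 fold_right: fold axis v@8; visible region now rows[2,4) x cols[8,16) = 2x8
Op 3 fold_up: fold axis h@3; visible region now rows[2,3) x cols[8,16) = 1x8
Op 4 cut(0, 7): punch at orig (2,15); cuts so far [(2, 15)]; region rows[2,3) x cols[8,16) = 1x8
Unfold 1 (reflect across h@3): 2 holes -> [(2, 15), (3, 15)]
Unfold 2 (reflect across v@8): 4 holes -> [(2, 0), (2, 15), (3, 0), (3, 15)]
Unfold 3 (reflect across h@2): 8 holes -> [(0, 0), (0, 15), (1, 0), (1, 15), (2, 0), (2, 15), (3, 0), (3, 15)]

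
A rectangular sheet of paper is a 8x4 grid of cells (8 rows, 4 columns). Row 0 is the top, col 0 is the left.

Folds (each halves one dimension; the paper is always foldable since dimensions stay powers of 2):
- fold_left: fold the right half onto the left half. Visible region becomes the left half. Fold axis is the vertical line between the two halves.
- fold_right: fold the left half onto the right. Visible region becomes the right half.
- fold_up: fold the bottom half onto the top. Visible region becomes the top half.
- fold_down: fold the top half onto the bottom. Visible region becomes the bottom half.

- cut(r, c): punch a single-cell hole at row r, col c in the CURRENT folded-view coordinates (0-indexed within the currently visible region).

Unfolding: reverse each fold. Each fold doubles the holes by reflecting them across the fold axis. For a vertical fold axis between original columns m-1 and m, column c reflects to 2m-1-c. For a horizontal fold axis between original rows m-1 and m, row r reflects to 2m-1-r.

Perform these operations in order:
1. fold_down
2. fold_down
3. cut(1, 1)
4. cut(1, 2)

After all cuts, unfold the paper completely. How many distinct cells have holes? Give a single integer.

Op 1 fold_down: fold axis h@4; visible region now rows[4,8) x cols[0,4) = 4x4
Op 2 fold_down: fold axis h@6; visible region now rows[6,8) x cols[0,4) = 2x4
Op 3 cut(1, 1): punch at orig (7,1); cuts so far [(7, 1)]; region rows[6,8) x cols[0,4) = 2x4
Op 4 cut(1, 2): punch at orig (7,2); cuts so far [(7, 1), (7, 2)]; region rows[6,8) x cols[0,4) = 2x4
Unfold 1 (reflect across h@6): 4 holes -> [(4, 1), (4, 2), (7, 1), (7, 2)]
Unfold 2 (reflect across h@4): 8 holes -> [(0, 1), (0, 2), (3, 1), (3, 2), (4, 1), (4, 2), (7, 1), (7, 2)]

Answer: 8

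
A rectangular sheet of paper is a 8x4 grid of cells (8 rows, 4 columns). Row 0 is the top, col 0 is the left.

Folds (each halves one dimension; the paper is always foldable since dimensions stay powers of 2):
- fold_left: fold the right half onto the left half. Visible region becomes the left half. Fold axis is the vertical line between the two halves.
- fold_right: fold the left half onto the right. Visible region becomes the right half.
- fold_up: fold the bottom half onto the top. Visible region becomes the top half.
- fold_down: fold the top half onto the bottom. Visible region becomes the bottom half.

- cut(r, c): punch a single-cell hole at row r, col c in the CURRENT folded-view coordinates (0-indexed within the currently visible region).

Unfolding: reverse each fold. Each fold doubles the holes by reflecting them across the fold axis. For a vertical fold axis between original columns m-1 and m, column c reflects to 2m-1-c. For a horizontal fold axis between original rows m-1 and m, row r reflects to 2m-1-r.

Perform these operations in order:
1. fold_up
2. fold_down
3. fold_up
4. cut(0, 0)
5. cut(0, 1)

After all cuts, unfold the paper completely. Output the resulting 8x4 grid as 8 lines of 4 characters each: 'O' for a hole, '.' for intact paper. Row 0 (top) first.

Op 1 fold_up: fold axis h@4; visible region now rows[0,4) x cols[0,4) = 4x4
Op 2 fold_down: fold axis h@2; visible region now rows[2,4) x cols[0,4) = 2x4
Op 3 fold_up: fold axis h@3; visible region now rows[2,3) x cols[0,4) = 1x4
Op 4 cut(0, 0): punch at orig (2,0); cuts so far [(2, 0)]; region rows[2,3) x cols[0,4) = 1x4
Op 5 cut(0, 1): punch at orig (2,1); cuts so far [(2, 0), (2, 1)]; region rows[2,3) x cols[0,4) = 1x4
Unfold 1 (reflect across h@3): 4 holes -> [(2, 0), (2, 1), (3, 0), (3, 1)]
Unfold 2 (reflect across h@2): 8 holes -> [(0, 0), (0, 1), (1, 0), (1, 1), (2, 0), (2, 1), (3, 0), (3, 1)]
Unfold 3 (reflect across h@4): 16 holes -> [(0, 0), (0, 1), (1, 0), (1, 1), (2, 0), (2, 1), (3, 0), (3, 1), (4, 0), (4, 1), (5, 0), (5, 1), (6, 0), (6, 1), (7, 0), (7, 1)]

Answer: OO..
OO..
OO..
OO..
OO..
OO..
OO..
OO..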